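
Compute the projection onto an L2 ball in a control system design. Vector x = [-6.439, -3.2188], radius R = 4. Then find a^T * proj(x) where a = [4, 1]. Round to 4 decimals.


Step 1: Compute ||x|| (intermediates to 6 decimals).
||x|| = sqrt((-6.439)^2 + (-3.2188)^2) = 7.198708
Step 2: Project.
Since ||x|| > R, scale = R/||x|| = 4/7.198708 = 0.555655, proj(x) = scale * x
proj(x) = [-3.577863, -1.788542]
Step 3: Dot product.
a^T * proj(x) = 4*(-3.577863) + 1*(-1.788542) = -16.1


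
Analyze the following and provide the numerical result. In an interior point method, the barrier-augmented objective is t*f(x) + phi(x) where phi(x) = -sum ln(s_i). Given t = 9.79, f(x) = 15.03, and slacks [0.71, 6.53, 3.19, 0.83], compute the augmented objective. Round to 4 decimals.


Step 1: Compute log-barrier.
ln values: [-0.3425, 1.8764, 1.16, -0.1863]
phi = -(-0.3425 + 1.8764 + 1.16 - 0.1863) = -2.5076
Step 2: Compute augmented objective.
t*f(x) = 9.79*15.03 = 147.1437
Total = 147.1437 - 2.5076 = 144.6361


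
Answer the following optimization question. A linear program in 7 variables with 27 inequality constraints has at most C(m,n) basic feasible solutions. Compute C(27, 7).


Each vertex corresponds to some choice of n active constraints out of m, so the number of vertices is at most C(m, n) = m! / (n!(m-n)!).
m = 27, n = 7
Numerator: 27 * 26 * 25 * 24 * 23 * 22 * 21
Denominator: 7! = 5040
C(27, 7) = 888030


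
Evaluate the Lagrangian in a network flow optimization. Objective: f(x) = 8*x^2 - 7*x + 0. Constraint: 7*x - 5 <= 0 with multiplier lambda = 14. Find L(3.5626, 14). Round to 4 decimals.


Step 1: Evaluate f(x).
f(3.5626) = 8*3.5626^2 - 7*3.5626 + 0 = 76.5988
Step 2: Evaluate g(x).
g(3.5626) = 7*3.5626 - 5 = 19.9382
Step 3: Compute Lagrangian.
L = 76.5988 + 14*19.9382 = 355.7336


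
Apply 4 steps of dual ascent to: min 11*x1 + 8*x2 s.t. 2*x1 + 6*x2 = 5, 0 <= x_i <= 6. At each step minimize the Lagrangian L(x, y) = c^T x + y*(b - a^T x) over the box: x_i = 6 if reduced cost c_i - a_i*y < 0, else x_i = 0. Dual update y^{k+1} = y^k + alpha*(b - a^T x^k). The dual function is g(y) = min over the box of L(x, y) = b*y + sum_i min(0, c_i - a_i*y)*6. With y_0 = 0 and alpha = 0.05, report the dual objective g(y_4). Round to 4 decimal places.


Dual ascent for LP: min 11*x1 + 8*x2, 2*x1 + 6*x2 = 5, 0 <= x_i <= 6
Step 1: y^k = 0.0, reduced costs: (11.0, 8.0)
  x^k = (0.0, 0.0), subgradient = b - a^T x = 5.0
  y^{k+1} = 0.0 + 0.05*5.0 = 0.25
Step 2: y^k = 0.25, reduced costs: (10.5, 6.5)
  x^k = (0.0, 0.0), subgradient = b - a^T x = 5.0
  y^{k+1} = 0.25 + 0.05*5.0 = 0.5
Step 3: y^k = 0.5, reduced costs: (10.0, 5.0)
  x^k = (0.0, 0.0), subgradient = b - a^T x = 5.0
  y^{k+1} = 0.5 + 0.05*5.0 = 0.75
Step 4: y^k = 0.75, reduced costs: (9.5, 3.5)
  x^k = (0.0, 0.0), subgradient = b - a^T x = 5.0
  y^{k+1} = 0.75 + 0.05*5.0 = 1.0
Dual objective at y_4 = 1.0: reduced costs (9.0, 2.0), box minimizer x = (0.0, 0.0)
g(y_4) = b*y + (c1 - a1*y)*x1 + (c2 - a2*y)*x2 = 5*1.0 + 9.0*0.0 + 2.0*0.0 = 5.0 + 0.0 + 0.0 = 5.0


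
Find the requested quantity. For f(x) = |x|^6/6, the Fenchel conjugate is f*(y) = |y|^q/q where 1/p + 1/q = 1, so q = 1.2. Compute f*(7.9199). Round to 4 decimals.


The conjugate exponent q satisfies 1/p + 1/q = 1.
p = 6, so q = 6/(6 - 1) = 1.2
|y|^q = 7.9199^1.2 = 11.9802
f*(7.9199) = 11.9802 / 1.2 = 9.9835


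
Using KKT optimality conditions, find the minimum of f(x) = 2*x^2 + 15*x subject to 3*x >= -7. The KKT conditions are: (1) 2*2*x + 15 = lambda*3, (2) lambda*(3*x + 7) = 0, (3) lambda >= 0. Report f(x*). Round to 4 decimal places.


Step 1: Try lambda = 0 (constraint inactive).
x_unc = -15/(2*2) = -3.75
Check: 3*-3.75 = -11.25 < -7 -- violated!
Step 2: Constraint must be active: 3*x = -7
x* = -7/3 = -2.3333 (rounded; the exact value -7/3 is used below)
lambda = (2*2*(-7/3) + 15)/3 = 1.8889
Step 3: Compute optimal value.
f(x*) = 2*(-7/3)^2 + 15*(-7/3) = -24.1111


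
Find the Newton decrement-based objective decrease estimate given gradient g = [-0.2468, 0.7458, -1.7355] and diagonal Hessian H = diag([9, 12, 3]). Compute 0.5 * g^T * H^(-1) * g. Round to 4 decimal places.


Step 1: H is diagonal, so H^(-1) * g = [-0.0274, 0.0622, -0.5785].
Step 2: g^T H^(-1) g = sum_i g_i^2 / H_ii
  = (-0.2468)^2/9 + (0.7458)^2/12 + (-1.7355)^2/3
  = 0.0068 + 0.0464 + 1.004 = 1.0571
Step 3: Objective decrease = 0.5 * g^T H^(-1) g = 0.5286


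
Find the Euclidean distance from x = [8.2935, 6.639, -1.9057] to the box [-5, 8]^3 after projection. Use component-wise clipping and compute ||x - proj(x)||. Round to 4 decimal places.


Project each component onto [-5, 8].
clip(8.2935) = 8.0, clip(6.639) = 6.639, clip(-1.9057) = -1.9057
Projection = [8.0, 6.639, -1.9057]
Squared diffs: [0.0861, 0.0, 0.0]
Distance = sqrt(0.0861) = 0.2935


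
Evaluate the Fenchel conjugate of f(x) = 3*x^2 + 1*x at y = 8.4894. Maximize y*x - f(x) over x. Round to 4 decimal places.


f*(y) = sup_x {y*x - a*x^2 - b*x} = sup_x {(y-b)*x - a*x^2}
FOC: (y - b) - 2a*x = 0 => x* = (y - b)/(2a)
x* = (8.4894 - 1)/(2*3) = 1.2482
f*(8.4894) = (y-b)^2/(4a) = (8.4894 - 1)^2/(4*3)
= 56.0911/12 = 4.6743


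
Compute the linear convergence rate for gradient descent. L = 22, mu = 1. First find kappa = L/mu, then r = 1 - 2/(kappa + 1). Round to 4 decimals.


Step 1: Compute the condition number.
kappa = L/mu = 22/1 = 22.0
Step 2: Compute the convergence rate.
r = 1 - 2/(kappa + 1) = 1 - 2*mu/(L + mu) = (L - mu)/(L + mu) = 21/23 = 0.913


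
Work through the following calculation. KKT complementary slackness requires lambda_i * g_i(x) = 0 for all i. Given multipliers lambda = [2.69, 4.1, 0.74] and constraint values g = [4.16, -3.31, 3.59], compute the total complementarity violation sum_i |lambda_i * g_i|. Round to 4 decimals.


KKT complementary slackness check:
lambda_1 * g_1 = 2.69 * 4.16 = 11.1904
lambda_2 * g_2 = 4.1 * -3.31 = -13.571
lambda_3 * g_3 = 0.74 * 3.59 = 2.6566
Total violation = 11.1904 + 13.571 + 2.6566 = 27.418


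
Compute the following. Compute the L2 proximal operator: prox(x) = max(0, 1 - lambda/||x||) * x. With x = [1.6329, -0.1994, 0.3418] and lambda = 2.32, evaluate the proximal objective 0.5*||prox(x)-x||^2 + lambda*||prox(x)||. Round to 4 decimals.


Step 1: Compute ||x||.
||x|| = 1.6802
Step 2: Compute scaling factor.
scale = max(0, 1 - 2.32/1.6802) = 0.0
Step 3: prox(x) = [0.0, -0.0, 0.0]
||prox(x)|| = 0.0
Step 4: Proximal objective.
0.5*||prox-x||^2 = 1.4115
lambda*||prox|| = 0.0
Total = 1.4115


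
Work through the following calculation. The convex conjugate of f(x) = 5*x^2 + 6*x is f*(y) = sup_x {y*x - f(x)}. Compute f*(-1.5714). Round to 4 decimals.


f*(y) = sup_x {y*x - a*x^2 - b*x} = sup_x {(y-b)*x - a*x^2}
FOC: (y - b) - 2a*x = 0 => x* = (y - b)/(2a)
x* = (-1.5714 - 6)/(2*5) = -0.7571
f*(-1.5714) = (y-b)^2/(4a) = (-1.5714 - 6)^2/(4*5)
= 57.3261/20 = 2.8663


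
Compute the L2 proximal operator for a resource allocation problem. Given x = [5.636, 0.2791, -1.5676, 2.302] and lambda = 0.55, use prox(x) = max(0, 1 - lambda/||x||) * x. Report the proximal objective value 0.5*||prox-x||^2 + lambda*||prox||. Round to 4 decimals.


Step 1: Compute ||x||.
||x|| = 6.2928
Step 2: Compute scaling factor.
scale = max(0, 1 - 0.55/6.2928) = 0.9126
Step 3: prox(x) = [5.1434, 0.2547, -1.4306, 2.1008]
||prox(x)|| = 5.7428
Step 4: Proximal objective.
0.5*||prox-x||^2 = 0.1513
lambda*||prox|| = 3.1585
Total = 3.3098


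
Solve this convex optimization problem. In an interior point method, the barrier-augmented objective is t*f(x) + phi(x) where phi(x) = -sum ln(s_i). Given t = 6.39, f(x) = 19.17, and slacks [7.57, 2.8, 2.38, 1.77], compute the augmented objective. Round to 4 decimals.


Step 1: Compute log-barrier.
ln values: [2.0242, 1.0296, 0.8671, 0.571]
phi = -(2.0242 + 1.0296 + 0.8671 + 0.571) = -4.4919
Step 2: Compute augmented objective.
t*f(x) = 6.39*19.17 = 122.4963
Total = 122.4963 - 4.4919 = 118.0044


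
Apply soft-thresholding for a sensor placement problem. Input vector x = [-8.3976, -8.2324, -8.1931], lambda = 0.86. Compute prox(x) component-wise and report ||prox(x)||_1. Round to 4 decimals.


Soft-thresholding with lambda = 0.86:
prox(-8.3976) = sign(-8.3976)*max(|-8.3976| - 0.86, 0) = -7.5376
prox(-8.2324) = sign(-8.2324)*max(|-8.2324| - 0.86, 0) = -7.3724
prox(-8.1931) = sign(-8.1931)*max(|-8.1931| - 0.86, 0) = -7.3331
prox(x) = [-7.5376, -7.3724, -7.3331]
||prox(x)||_1 = 7.5376 + 7.3724 + 7.3331 = 22.2431


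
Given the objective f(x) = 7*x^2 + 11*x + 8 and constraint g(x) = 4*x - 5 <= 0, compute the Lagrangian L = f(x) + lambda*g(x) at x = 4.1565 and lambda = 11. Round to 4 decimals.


Step 1: Evaluate f(x).
f(4.1565) = 7*4.1565^2 + 11*4.1565 + 8 = 174.6569
Step 2: Evaluate g(x).
g(4.1565) = 4*4.1565 - 5 = 11.626
Step 3: Compute Lagrangian.
L = 174.6569 + 11*11.626 = 302.5429


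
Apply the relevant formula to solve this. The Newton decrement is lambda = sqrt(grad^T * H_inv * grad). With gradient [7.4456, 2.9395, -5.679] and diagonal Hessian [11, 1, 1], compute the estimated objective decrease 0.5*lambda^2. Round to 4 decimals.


Step 1: H is diagonal, so H^(-1) * g = [0.6769, 2.9395, -5.679].
Step 2: g^T H^(-1) g = sum_i g_i^2 / H_ii
  = (7.4456)^2/11 + (2.9395)^2/1 + (-5.679)^2/1
  = 5.0397 + 8.6407 + 32.251 = 45.9314
Step 3: Objective decrease = 0.5 * g^T H^(-1) g = 22.9657


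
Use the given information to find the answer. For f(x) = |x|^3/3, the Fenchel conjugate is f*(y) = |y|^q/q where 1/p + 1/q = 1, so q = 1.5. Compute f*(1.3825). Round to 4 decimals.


The conjugate exponent q satisfies 1/p + 1/q = 1.
p = 3, so q = 3/(3 - 1) = 1.5
|y|^q = 1.3825^1.5 = 1.6255
f*(1.3825) = 1.6255 / 1.5 = 1.0837


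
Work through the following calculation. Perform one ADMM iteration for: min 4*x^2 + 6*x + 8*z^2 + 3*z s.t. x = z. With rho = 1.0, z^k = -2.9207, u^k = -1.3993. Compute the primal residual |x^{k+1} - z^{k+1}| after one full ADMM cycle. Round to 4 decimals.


ADMM iteration with rho = 1.0, z^k = -2.9207, u^k = -1.3993
Step 1: x-update.
Minimize 4*x^2 + 6*x + (1.0/2)*(x + 2.9207 - 1.3993)^2
FOC: (2*4 + 1.0)*x = -6 + 1.0*(-2.9207 + 1.3993)
x^{k+1} = -0.8357
Step 2: z-update.
Minimize 8*z^2 + 3*z + (1.0/2)*(-0.8357 - z - 1.3993)^2
FOC: (2*8 + 1.0)*z = -3 + 1.0*(-0.8357 - 1.3993)
z^{k+1} = -0.3079
Step 3: u-update.
u^{k+1} = -1.3993 - 0.8357 + 0.3079 = -1.9271
Step 4: Primal residual = |-0.8357 + 0.3079| = 0.5278


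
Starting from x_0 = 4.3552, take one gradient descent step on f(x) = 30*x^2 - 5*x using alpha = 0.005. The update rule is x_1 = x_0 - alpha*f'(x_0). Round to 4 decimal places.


We compute the gradient at x_0 and apply the update.
f'(x) = 60*x - 5
f'(4.3552) = 60*4.3552 - 5 = 256.312
x_1 = 4.3552 - 0.005*256.312 = 3.0736


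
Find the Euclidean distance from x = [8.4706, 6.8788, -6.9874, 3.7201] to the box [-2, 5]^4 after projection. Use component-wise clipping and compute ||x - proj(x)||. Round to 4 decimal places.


Project each component onto [-2, 5].
clip(8.4706) = 5.0, clip(6.8788) = 5.0, clip(-6.9874) = -2.0, clip(3.7201) = 3.7201
Projection = [5.0, 5.0, -2.0, 3.7201]
Squared diffs: [12.0451, 3.5299, 24.8742, 0.0]
Distance = sqrt(40.4492) = 6.36


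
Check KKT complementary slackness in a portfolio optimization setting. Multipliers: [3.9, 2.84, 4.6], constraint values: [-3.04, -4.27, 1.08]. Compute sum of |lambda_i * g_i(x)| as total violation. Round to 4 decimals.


KKT complementary slackness check:
lambda_1 * g_1 = 3.9 * -3.04 = -11.856
lambda_2 * g_2 = 2.84 * -4.27 = -12.1268
lambda_3 * g_3 = 4.6 * 1.08 = 4.968
Total violation = 11.856 + 12.1268 + 4.968 = 28.9508


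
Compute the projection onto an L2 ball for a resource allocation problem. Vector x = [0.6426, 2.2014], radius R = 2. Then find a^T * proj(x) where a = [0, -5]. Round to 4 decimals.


Step 1: Compute ||x|| (intermediates to 6 decimals).
||x|| = sqrt(0.6426^2 + 2.2014^2) = 2.293272
Step 2: Project.
Since ||x|| > R, scale = R/||x|| = 2/2.293272 = 0.872116, proj(x) = scale * x
proj(x) = [0.560422, 1.919876]
Step 3: Dot product.
a^T * proj(x) = 0*0.560422 - 5*1.919876 = -9.5994


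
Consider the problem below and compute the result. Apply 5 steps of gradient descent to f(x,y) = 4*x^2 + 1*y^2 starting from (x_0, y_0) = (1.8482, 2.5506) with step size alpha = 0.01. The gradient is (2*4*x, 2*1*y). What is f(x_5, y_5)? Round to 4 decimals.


Gradient descent on f(x,y) = 4*x^2 + 1*y^2.
Starting point: (1.8482, 2.5506), alpha = 0.01
Step 1: grad_x = 2*4*1.8482 = 14.7856, grad_y = 2*1*2.5506 = 5.1012
  x_1 = 1.8482 - 0.01*14.7856 = 1.7003
  y_1 = 2.5506 - 0.01*5.1012 = 2.4996
Step 2: grad_x = 2*4*1.7003 = 13.6028, grad_y = 2*1*2.4996 = 4.9992
  x_2 = 1.7003 - 0.01*13.6028 = 1.5643
  y_2 = 2.4996 - 0.01*4.9992 = 2.4496
Step 3: grad_x = 2*4*1.5643 = 12.5145, grad_y = 2*1*2.4496 = 4.8992
  x_3 = 1.5643 - 0.01*12.5145 = 1.4392
  y_3 = 2.4496 - 0.01*4.8992 = 2.4006
Step 4: grad_x = 2*4*1.4392 = 11.5134, grad_y = 2*1*2.4006 = 4.8012
  x_4 = 1.4392 - 0.01*11.5134 = 1.324
  y_4 = 2.4006 - 0.01*4.8012 = 2.3526
Step 5: grad_x = 2*4*1.324 = 10.5923, grad_y = 2*1*2.3526 = 4.7052
  x_5 = 1.324 - 0.01*10.5923 = 1.2181
  y_5 = 2.3526 - 0.01*4.7052 = 2.3055
f(1.2181, 2.3055) = 4*1.2181^2 + 1*2.3055^2 = 11.2507


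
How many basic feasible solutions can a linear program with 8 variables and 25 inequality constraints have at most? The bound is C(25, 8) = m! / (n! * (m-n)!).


Each vertex corresponds to some choice of n active constraints out of m, so the number of vertices is at most C(m, n) = m! / (n!(m-n)!).
m = 25, n = 8
Numerator: 25 * 24 * 23 * 22 * 21 * 20 * 19 * 18
Denominator: 8! = 40320
C(25, 8) = 1081575


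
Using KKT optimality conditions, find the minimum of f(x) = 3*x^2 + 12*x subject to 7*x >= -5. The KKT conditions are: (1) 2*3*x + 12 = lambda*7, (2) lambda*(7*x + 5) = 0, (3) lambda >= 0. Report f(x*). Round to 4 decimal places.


Step 1: Try lambda = 0 (constraint inactive).
x_unc = -12/(2*3) = -2.0
Check: 7*-2.0 = -14.0 < -5 -- violated!
Step 2: Constraint must be active: 7*x = -5
x* = -5/7 = -0.7143 (rounded; the exact value -5/7 is used below)
lambda = (2*3*(-5/7) + 12)/7 = 1.102
Step 3: Compute optimal value.
f(x*) = 3*(-5/7)^2 + 12*(-5/7) = -7.0408


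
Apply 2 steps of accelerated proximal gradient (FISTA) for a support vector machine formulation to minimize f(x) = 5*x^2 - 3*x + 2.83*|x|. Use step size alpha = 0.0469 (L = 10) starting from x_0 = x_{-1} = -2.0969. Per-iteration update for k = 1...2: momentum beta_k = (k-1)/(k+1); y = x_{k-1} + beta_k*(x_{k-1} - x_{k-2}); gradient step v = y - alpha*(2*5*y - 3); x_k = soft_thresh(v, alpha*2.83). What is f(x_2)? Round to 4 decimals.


FISTA on f(x) = 5*x^2 - 3*x + 2.83*|x|
L = 10, alpha = 0.0469
Iteration 1: beta = 0.0, y = -2.0969 + 0.0*(-2.0969 + 2.0969) = -2.0969
  grad(y) = -23.969, v = y - alpha*grad = -0.9728
  prox(v) = soft_thresh(-0.9728, 0.1327) = -0.84
Iteration 2: beta = 0.3333, y = -0.84 + 0.3333*(-0.84 + 2.0969) = -0.4211
  grad(y) = -7.2107, v = y - alpha*grad = -0.0829
  prox(v) = soft_thresh(-0.0829, 0.1327) = 0.0
f(x_2) = 5*0.0^2 - 3*0.0 + 2.83*|0.0| = 0.0


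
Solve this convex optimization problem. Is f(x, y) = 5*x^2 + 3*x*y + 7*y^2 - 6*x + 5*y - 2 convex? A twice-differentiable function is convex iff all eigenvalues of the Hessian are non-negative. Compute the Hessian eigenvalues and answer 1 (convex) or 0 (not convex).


The Hessian of f(x,y) = 5*x^2 + 3*x*y + 7*y^2 - 6*x + 5*y - 2 is:
H = [[10, 3], [3, 14]]
Trace = 10 + 14 = 24
Determinant = 10*14 - (3)^2 = 131
Discriminant = (24)^2 - 4*131 = 52.0
Eigenvalues: lambda_1 = 8.3944, lambda_2 = 15.6056
The function is convex.

1


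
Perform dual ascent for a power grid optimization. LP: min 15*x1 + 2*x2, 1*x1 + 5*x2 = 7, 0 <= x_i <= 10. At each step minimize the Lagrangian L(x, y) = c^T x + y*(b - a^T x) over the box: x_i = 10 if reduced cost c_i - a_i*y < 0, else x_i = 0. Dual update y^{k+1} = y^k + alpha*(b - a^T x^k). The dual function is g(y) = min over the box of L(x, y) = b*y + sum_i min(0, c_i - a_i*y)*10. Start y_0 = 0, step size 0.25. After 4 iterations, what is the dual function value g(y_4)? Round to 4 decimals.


Dual ascent for LP: min 15*x1 + 2*x2, 1*x1 + 5*x2 = 7, 0 <= x_i <= 10
Step 1: y^k = 0.0, reduced costs: (15.0, 2.0)
  x^k = (0.0, 0.0), subgradient = b - a^T x = 7.0
  y^{k+1} = 0.0 + 0.25*7.0 = 1.75
Step 2: y^k = 1.75, reduced costs: (13.25, -6.75)
  x^k = (0.0, 10.0), subgradient = b - a^T x = -43.0
  y^{k+1} = 1.75 + 0.25*-43.0 = -9.0
Step 3: y^k = -9.0, reduced costs: (24.0, 47.0)
  x^k = (0.0, 0.0), subgradient = b - a^T x = 7.0
  y^{k+1} = -9.0 + 0.25*7.0 = -7.25
Step 4: y^k = -7.25, reduced costs: (22.25, 38.25)
  x^k = (0.0, 0.0), subgradient = b - a^T x = 7.0
  y^{k+1} = -7.25 + 0.25*7.0 = -5.5
Dual objective at y_4 = -5.5: reduced costs (20.5, 29.5), box minimizer x = (0.0, 0.0)
g(y_4) = b*y + (c1 - a1*y)*x1 + (c2 - a2*y)*x2 = 7*(-5.5) + 20.5*0.0 + 29.5*0.0 = -38.5 + 0.0 + 0.0 = -38.5


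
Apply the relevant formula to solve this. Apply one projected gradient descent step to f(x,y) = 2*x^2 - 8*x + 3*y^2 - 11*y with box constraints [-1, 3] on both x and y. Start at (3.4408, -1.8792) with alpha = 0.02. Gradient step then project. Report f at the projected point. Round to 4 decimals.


Step 1: Compute gradient at (3.4408, -1.8792).
grad_x = 2*2*3.4408 - 8 = 5.7632
grad_y = 2*3*-1.8792 - 11 = -22.2752
Step 2: Gradient step.
x_raw = 3.4408 - 0.02*5.7632 = 3.3255
y_raw = -1.8792 - 0.02*-22.2752 = -1.4337
Step 3: Project onto [-1, 3].
x_proj = clip(3.3255) = 3.0
y_proj = clip(-1.4337) = -1.0
Step 4: Evaluate f.
f(3.0, -1.0) = 8.0


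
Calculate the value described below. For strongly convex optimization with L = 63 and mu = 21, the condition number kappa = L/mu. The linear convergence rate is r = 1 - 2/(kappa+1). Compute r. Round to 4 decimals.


Step 1: Compute the condition number.
kappa = L/mu = 63/21 = 3.0
Step 2: Compute the convergence rate.
r = 1 - 2/(kappa + 1) = 1 - 2*mu/(L + mu) = (L - mu)/(L + mu) = 42/84 = 0.5


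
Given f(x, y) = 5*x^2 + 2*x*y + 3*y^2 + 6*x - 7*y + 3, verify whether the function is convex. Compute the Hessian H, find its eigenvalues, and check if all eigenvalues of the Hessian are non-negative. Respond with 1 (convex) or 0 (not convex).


The Hessian of f(x,y) = 5*x^2 + 2*x*y + 3*y^2 + 6*x - 7*y + 3 is:
H = [[10, 2], [2, 6]]
Trace = 10 + 6 = 16
Determinant = 10*6 - (2)^2 = 56
Discriminant = (16)^2 - 4*56 = 32.0
Eigenvalues: lambda_1 = 5.1716, lambda_2 = 10.8284
The function is convex.

1


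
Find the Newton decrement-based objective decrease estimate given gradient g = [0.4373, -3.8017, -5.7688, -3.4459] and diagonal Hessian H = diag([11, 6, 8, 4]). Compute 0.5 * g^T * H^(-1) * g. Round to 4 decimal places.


Step 1: H is diagonal, so H^(-1) * g = [0.0398, -0.6336, -0.7211, -0.8615].
Step 2: g^T H^(-1) g = sum_i g_i^2 / H_ii
  = (0.4373)^2/11 + (-3.8017)^2/6 + (-5.7688)^2/8 + (-3.4459)^2/4
  = 0.0174 + 2.4088 + 4.1599 + 2.9686 = 9.5546
Step 3: Objective decrease = 0.5 * g^T H^(-1) g = 4.7773


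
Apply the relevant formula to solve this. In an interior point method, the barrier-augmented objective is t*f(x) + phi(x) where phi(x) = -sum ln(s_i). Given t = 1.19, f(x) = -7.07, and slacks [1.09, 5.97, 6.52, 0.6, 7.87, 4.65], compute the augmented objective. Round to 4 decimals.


Step 1: Compute log-barrier.
ln values: [0.0862, 1.7867, 1.8749, -0.5108, 2.0631, 1.5369]
phi = -(0.0862 + 1.7867 + 1.8749 - 0.5108 + 2.0631 + 1.5369) = -6.8369
Step 2: Compute augmented objective.
t*f(x) = 1.19*-7.07 = -8.4133
Total = -8.4133 - 6.8369 = -15.2502


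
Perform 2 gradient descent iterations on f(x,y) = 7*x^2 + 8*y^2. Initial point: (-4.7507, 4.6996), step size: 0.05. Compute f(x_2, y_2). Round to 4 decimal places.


Gradient descent on f(x,y) = 7*x^2 + 8*y^2.
Starting point: (-4.7507, 4.6996), alpha = 0.05
Step 1: grad_x = 2*7*-4.7507 = -66.5098, grad_y = 2*8*4.6996 = 75.1936
  x_1 = -4.7507 - 0.05*-66.5098 = -1.4252
  y_1 = 4.6996 - 0.05*75.1936 = 0.9399
Step 2: grad_x = 2*7*-1.4252 = -19.9529, grad_y = 2*8*0.9399 = 15.0387
  x_2 = -1.4252 - 0.05*-19.9529 = -0.4276
  y_2 = 0.9399 - 0.05*15.0387 = 0.188
f(-0.4276, 0.188) = 7*(-0.4276)^2 + 8*0.188^2 = 1.5624


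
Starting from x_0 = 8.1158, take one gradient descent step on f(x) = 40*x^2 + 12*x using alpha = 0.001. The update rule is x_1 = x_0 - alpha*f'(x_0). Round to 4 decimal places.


We compute the gradient at x_0 and apply the update.
f'(x) = 80*x + 12
f'(8.1158) = 80*8.1158 + 12 = 661.264
x_1 = 8.1158 - 0.001*661.264 = 7.4545


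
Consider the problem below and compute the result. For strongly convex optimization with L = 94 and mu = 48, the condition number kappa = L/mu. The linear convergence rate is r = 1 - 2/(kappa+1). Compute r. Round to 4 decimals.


Step 1: Compute the condition number.
kappa = L/mu = 94/48 = 1.9583
Step 2: Compute the convergence rate.
r = 1 - 2/(kappa + 1) = 1 - 2*mu/(L + mu) = (L - mu)/(L + mu) = 46/142 = 0.3239


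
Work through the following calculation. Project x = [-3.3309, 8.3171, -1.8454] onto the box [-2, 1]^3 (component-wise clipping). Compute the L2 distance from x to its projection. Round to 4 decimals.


Project each component onto [-2, 1].
clip(-3.3309) = -2.0, clip(8.3171) = 1.0, clip(-1.8454) = -1.8454
Projection = [-2.0, 1.0, -1.8454]
Squared diffs: [1.7713, 53.54, 0.0]
Distance = sqrt(55.3113) = 7.4372


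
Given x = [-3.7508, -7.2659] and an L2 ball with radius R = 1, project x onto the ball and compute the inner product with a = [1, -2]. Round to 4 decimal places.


Step 1: Compute ||x|| (intermediates to 6 decimals).
||x|| = sqrt((-3.7508)^2 + (-7.2659)^2) = 8.176907
Step 2: Project.
Since ||x|| > R, scale = R/||x|| = 1/8.176907 = 0.122296, proj(x) = scale * x
proj(x) = [-0.458708, -0.888591]
Step 3: Dot product.
a^T * proj(x) = 1*(-0.458708) - 2*(-0.888591) = 1.3185


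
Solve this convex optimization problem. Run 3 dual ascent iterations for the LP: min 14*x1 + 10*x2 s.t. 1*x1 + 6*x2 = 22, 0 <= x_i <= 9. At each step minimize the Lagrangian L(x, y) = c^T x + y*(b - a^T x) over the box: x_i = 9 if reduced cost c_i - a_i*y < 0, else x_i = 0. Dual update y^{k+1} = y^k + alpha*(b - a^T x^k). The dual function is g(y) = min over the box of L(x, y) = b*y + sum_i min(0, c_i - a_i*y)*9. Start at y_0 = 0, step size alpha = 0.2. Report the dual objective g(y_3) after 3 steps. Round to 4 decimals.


Dual ascent for LP: min 14*x1 + 10*x2, 1*x1 + 6*x2 = 22, 0 <= x_i <= 9
Step 1: y^k = 0.0, reduced costs: (14.0, 10.0)
  x^k = (0.0, 0.0), subgradient = b - a^T x = 22.0
  y^{k+1} = 0.0 + 0.2*22.0 = 4.4
Step 2: y^k = 4.4, reduced costs: (9.6, -16.4)
  x^k = (0.0, 9.0), subgradient = b - a^T x = -32.0
  y^{k+1} = 4.4 + 0.2*-32.0 = -2.0
Step 3: y^k = -2.0, reduced costs: (16.0, 22.0)
  x^k = (0.0, 0.0), subgradient = b - a^T x = 22.0
  y^{k+1} = -2.0 + 0.2*22.0 = 2.4
Dual objective at y_3 = 2.4: reduced costs (11.6, -4.4), box minimizer x = (0.0, 9.0)
g(y_3) = b*y + (c1 - a1*y)*x1 + (c2 - a2*y)*x2 = 22*2.4 + 11.6*0.0 + (-4.4)*9.0 = 52.8 + 0.0 - 39.6 = 13.2


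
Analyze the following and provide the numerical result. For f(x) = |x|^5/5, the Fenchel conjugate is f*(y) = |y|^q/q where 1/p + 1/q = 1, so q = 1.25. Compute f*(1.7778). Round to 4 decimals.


The conjugate exponent q satisfies 1/p + 1/q = 1.
p = 5, so q = 5/(5 - 1) = 1.25
|y|^q = 1.7778^1.25 = 2.0528
f*(1.7778) = 2.0528 / 1.25 = 1.6423


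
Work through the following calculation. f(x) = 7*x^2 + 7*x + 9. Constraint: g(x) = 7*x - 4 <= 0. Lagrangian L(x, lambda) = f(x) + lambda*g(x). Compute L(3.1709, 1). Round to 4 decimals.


Step 1: Evaluate f(x).
f(3.1709) = 7*3.1709^2 + 7*3.1709 + 9 = 101.5785
Step 2: Evaluate g(x).
g(3.1709) = 7*3.1709 - 4 = 18.1963
Step 3: Compute Lagrangian.
L = 101.5785 + 1*18.1963 = 119.7748


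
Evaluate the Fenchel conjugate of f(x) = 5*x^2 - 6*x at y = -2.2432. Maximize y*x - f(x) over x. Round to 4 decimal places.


f*(y) = sup_x {y*x - a*x^2 - b*x} = sup_x {(y-b)*x - a*x^2}
FOC: (y - b) - 2a*x = 0 => x* = (y - b)/(2a)
x* = (-2.2432 + 6)/(2*5) = 0.3757
f*(-2.2432) = (y-b)^2/(4a) = (-2.2432 + 6)^2/(4*5)
= 14.1135/20 = 0.7057


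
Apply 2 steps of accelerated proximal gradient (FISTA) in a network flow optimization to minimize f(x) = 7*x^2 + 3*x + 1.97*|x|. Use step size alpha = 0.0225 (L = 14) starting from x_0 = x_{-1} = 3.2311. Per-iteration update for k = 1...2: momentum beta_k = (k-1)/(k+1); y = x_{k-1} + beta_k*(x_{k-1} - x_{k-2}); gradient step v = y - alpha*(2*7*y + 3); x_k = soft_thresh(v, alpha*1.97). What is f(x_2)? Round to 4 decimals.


FISTA on f(x) = 7*x^2 + 3*x + 1.97*|x|
L = 14, alpha = 0.0225
Iteration 1: beta = 0.0, y = 3.2311 + 0.0*(3.2311 - 3.2311) = 3.2311
  grad(y) = 48.2354, v = y - alpha*grad = 2.1458
  prox(v) = soft_thresh(2.1458, 0.0443) = 2.1015
Iteration 2: beta = 0.3333, y = 2.1015 + 0.3333*(2.1015 - 3.2311) = 1.7249
  grad(y) = 27.1491, v = y - alpha*grad = 1.1141
  prox(v) = soft_thresh(1.1141, 0.0443) = 1.0698
f(x_2) = 7*1.0698^2 + 3*1.0698 + 1.97*|1.0698| = 13.3274


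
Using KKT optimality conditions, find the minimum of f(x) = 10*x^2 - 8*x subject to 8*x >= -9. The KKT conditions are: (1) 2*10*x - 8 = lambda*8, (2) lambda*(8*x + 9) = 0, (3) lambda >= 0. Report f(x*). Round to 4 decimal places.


Step 1: Try lambda = 0 (constraint inactive).
Stationarity: 2*10*x - 8 = 0
x* = 8/(2*10) = 0.4
Check constraint: 8*0.4 = 3.2 >= -9 -- satisfied.
Step 2: Compute optimal value.
f(x*) = 10*0.4^2 - 8*0.4 = -1.6


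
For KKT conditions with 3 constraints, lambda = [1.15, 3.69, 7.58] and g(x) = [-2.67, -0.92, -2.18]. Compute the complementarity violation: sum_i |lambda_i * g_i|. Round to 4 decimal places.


KKT complementary slackness check:
lambda_1 * g_1 = 1.15 * -2.67 = -3.0705
lambda_2 * g_2 = 3.69 * -0.92 = -3.3948
lambda_3 * g_3 = 7.58 * -2.18 = -16.5244
Total violation = 3.0705 + 3.3948 + 16.5244 = 22.9897


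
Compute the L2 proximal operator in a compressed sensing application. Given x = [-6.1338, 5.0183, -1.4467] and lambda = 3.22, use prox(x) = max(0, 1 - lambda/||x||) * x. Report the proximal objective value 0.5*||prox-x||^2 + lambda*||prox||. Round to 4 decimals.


Step 1: Compute ||x||.
||x|| = 8.056
Step 2: Compute scaling factor.
scale = max(0, 1 - 3.22/8.056) = 0.6003
Step 3: prox(x) = [-3.6821, 3.0125, -0.8685]
||prox(x)|| = 4.836
Step 4: Proximal objective.
0.5*||prox-x||^2 = 5.1842
lambda*||prox|| = 15.5719
Total = 20.7562


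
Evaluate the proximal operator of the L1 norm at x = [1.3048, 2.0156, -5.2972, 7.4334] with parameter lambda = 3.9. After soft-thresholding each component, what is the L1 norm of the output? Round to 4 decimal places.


Soft-thresholding with lambda = 3.9:
prox(1.3048) = sign(1.3048)*max(|1.3048| - 3.9, 0) = 0.0
prox(2.0156) = sign(2.0156)*max(|2.0156| - 3.9, 0) = 0.0
prox(-5.2972) = sign(-5.2972)*max(|-5.2972| - 3.9, 0) = -1.3972
prox(7.4334) = sign(7.4334)*max(|7.4334| - 3.9, 0) = 3.5334
prox(x) = [0.0, 0.0, -1.3972, 3.5334]
||prox(x)||_1 = 0.0 + 0.0 + 1.3972 + 3.5334 = 4.9306


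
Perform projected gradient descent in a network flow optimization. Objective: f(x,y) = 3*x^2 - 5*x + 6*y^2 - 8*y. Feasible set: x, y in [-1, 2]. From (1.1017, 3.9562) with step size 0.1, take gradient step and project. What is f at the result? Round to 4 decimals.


Step 1: Compute gradient at (1.1017, 3.9562).
grad_x = 2*3*1.1017 - 5 = 1.6102
grad_y = 2*6*3.9562 - 8 = 39.4744
Step 2: Gradient step.
x_raw = 1.1017 - 0.1*1.6102 = 0.9407
y_raw = 3.9562 - 0.1*39.4744 = 0.0088
Step 3: Project onto [-1, 2].
x_proj = clip(0.9407) = 0.9407
y_proj = clip(0.0088) = 0.0088
Step 4: Evaluate f.
f(0.9407, 0.0088) = -2.1184


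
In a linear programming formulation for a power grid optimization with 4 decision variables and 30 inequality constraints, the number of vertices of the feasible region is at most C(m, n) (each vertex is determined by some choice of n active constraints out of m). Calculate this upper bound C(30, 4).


Each vertex corresponds to some choice of n active constraints out of m, so the number of vertices is at most C(m, n) = m! / (n!(m-n)!).
m = 30, n = 4
Numerator: 30 * 29 * 28 * 27
Denominator: 4! = 24
C(30, 4) = 27405


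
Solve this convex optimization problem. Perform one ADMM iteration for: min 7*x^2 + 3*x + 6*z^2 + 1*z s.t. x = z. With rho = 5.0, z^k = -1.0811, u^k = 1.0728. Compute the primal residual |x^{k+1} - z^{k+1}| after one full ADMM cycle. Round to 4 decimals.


ADMM iteration with rho = 5.0, z^k = -1.0811, u^k = 1.0728
Step 1: x-update.
Minimize 7*x^2 + 3*x + (5.0/2)*(x + 1.0811 + 1.0728)^2
FOC: (2*7 + 5.0)*x = -3 + 5.0*(-1.0811 - 1.0728)
x^{k+1} = -0.7247
Step 2: z-update.
Minimize 6*z^2 + 1*z + (5.0/2)*(-0.7247 - z + 1.0728)^2
FOC: (2*6 + 5.0)*z = -1 + 5.0*(-0.7247 + 1.0728)
z^{k+1} = 0.0436
Step 3: u-update.
u^{k+1} = 1.0728 - 0.7247 - 0.0436 = 0.3045
Step 4: Primal residual = |-0.7247 - 0.0436| = 0.7683


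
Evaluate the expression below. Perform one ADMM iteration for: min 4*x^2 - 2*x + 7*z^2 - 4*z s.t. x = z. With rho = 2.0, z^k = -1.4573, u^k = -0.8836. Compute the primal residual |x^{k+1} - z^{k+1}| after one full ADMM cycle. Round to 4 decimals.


ADMM iteration with rho = 2.0, z^k = -1.4573, u^k = -0.8836
Step 1: x-update.
Minimize 4*x^2 - 2*x + (2.0/2)*(x + 1.4573 - 0.8836)^2
FOC: (2*4 + 2.0)*x = 2 + 2.0*(-1.4573 + 0.8836)
x^{k+1} = 0.0853
Step 2: z-update.
Minimize 7*z^2 - 4*z + (2.0/2)*(0.0853 - z - 0.8836)^2
FOC: (2*7 + 2.0)*z = 4 + 2.0*(0.0853 - 0.8836)
z^{k+1} = 0.1502
Step 3: u-update.
u^{k+1} = -0.8836 + 0.0853 - 0.1502 = -0.9485
Step 4: Primal residual = |0.0853 - 0.1502| = 0.0649


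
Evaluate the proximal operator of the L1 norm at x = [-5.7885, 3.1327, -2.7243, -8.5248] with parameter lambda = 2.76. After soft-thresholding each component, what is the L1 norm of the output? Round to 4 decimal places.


Soft-thresholding with lambda = 2.76:
prox(-5.7885) = sign(-5.7885)*max(|-5.7885| - 2.76, 0) = -3.0285
prox(3.1327) = sign(3.1327)*max(|3.1327| - 2.76, 0) = 0.3727
prox(-2.7243) = sign(-2.7243)*max(|-2.7243| - 2.76, 0) = 0.0
prox(-8.5248) = sign(-8.5248)*max(|-8.5248| - 2.76, 0) = -5.7648
prox(x) = [-3.0285, 0.3727, 0.0, -5.7648]
||prox(x)||_1 = 3.0285 + 0.3727 + 0.0 + 5.7648 = 9.166


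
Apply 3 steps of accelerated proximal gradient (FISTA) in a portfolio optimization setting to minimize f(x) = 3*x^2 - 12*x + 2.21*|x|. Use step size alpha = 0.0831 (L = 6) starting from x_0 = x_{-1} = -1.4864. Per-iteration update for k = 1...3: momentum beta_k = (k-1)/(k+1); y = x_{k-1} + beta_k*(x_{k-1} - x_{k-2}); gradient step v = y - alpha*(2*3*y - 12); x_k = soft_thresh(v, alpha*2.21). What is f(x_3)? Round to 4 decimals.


FISTA on f(x) = 3*x^2 - 12*x + 2.21*|x|
L = 6, alpha = 0.0831
Iteration 1: beta = 0.0, y = -1.4864 + 0.0*(-1.4864 + 1.4864) = -1.4864
  grad(y) = -20.9184, v = y - alpha*grad = 0.2519
  prox(v) = soft_thresh(0.2519, 0.1837) = 0.0683
Iteration 2: beta = 0.3333, y = 0.0683 + 0.3333*(0.0683 + 1.4864) = 0.5865
  grad(y) = -8.4811, v = y - alpha*grad = 1.2913
  prox(v) = soft_thresh(1.2913, 0.1837) = 1.1076
Iteration 3: beta = 0.5, y = 1.1076 + 0.5*(1.1076 - 0.0683) = 1.6273
  grad(y) = -2.2363, v = y - alpha*grad = 1.8131
  prox(v) = soft_thresh(1.8131, 0.1837) = 1.6295
f(x_3) = 3*1.6295^2 - 12*1.6295 + 2.21*|1.6295| = -7.987


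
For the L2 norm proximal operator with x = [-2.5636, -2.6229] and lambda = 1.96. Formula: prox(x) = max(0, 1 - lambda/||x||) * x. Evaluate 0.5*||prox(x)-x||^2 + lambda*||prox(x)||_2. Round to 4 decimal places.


Step 1: Compute ||x||.
||x|| = 3.6676
Step 2: Compute scaling factor.
scale = max(0, 1 - 1.96/3.6676) = 0.4656
Step 3: prox(x) = [-1.1936, -1.2212]
||prox(x)|| = 1.7076
Step 4: Proximal objective.
0.5*||prox-x||^2 = 1.9208
lambda*||prox|| = 3.3469
Total = 5.2678


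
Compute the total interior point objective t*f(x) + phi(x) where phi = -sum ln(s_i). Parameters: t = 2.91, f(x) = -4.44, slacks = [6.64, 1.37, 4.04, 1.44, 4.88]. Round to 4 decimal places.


Step 1: Compute log-barrier.
ln values: [1.8931, 0.3148, 1.3962, 0.3646, 1.5851]
phi = -(1.8931 + 0.3148 + 1.3962 + 0.3646 + 1.5851) = -5.554
Step 2: Compute augmented objective.
t*f(x) = 2.91*-4.44 = -12.9204
Total = -12.9204 - 5.554 = -18.4744


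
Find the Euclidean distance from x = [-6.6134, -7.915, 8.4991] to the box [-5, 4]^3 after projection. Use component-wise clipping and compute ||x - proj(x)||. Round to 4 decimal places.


Project each component onto [-5, 4].
clip(-6.6134) = -5.0, clip(-7.915) = -5.0, clip(8.4991) = 4.0
Projection = [-5.0, -5.0, 4.0]
Squared diffs: [2.6031, 8.4972, 20.2419]
Distance = sqrt(31.3422) = 5.5984


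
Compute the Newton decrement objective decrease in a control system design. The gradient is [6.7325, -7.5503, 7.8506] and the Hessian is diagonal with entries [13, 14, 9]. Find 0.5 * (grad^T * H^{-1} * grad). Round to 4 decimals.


Step 1: H is diagonal, so H^(-1) * g = [0.5179, -0.5393, 0.8723].
Step 2: g^T H^(-1) g = sum_i g_i^2 / H_ii
  = (6.7325)^2/13 + (-7.5503)^2/14 + (7.8506)^2/9
  = 3.4867 + 4.0719 + 6.848 = 14.4066
Step 3: Objective decrease = 0.5 * g^T H^(-1) g = 7.2033


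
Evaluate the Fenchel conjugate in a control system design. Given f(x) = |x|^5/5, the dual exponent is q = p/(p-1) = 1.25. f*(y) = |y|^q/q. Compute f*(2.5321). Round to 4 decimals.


The conjugate exponent q satisfies 1/p + 1/q = 1.
p = 5, so q = 5/(5 - 1) = 1.25
|y|^q = 2.5321^1.25 = 3.1941
f*(2.5321) = 3.1941 / 1.25 = 2.5553


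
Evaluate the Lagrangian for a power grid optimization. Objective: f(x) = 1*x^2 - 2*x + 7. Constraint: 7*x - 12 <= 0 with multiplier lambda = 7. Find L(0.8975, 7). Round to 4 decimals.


Step 1: Evaluate f(x).
f(0.8975) = 1*0.8975^2 - 2*0.8975 + 7 = 6.0105
Step 2: Evaluate g(x).
g(0.8975) = 7*0.8975 - 12 = -5.7175
Step 3: Compute Lagrangian.
L = 6.0105 + 7*-5.7175 = -34.012


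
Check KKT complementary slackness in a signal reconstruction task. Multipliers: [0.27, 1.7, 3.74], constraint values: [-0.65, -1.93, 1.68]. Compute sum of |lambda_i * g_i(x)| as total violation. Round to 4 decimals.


KKT complementary slackness check:
lambda_1 * g_1 = 0.27 * -0.65 = -0.1755
lambda_2 * g_2 = 1.7 * -1.93 = -3.281
lambda_3 * g_3 = 3.74 * 1.68 = 6.2832
Total violation = 0.1755 + 3.281 + 6.2832 = 9.7397


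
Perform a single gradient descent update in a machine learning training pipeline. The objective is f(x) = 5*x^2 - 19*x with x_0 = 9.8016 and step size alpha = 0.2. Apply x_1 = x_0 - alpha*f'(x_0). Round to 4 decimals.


We compute the gradient at x_0 and apply the update.
f'(x) = 10*x - 19
f'(9.8016) = 10*9.8016 - 19 = 79.016
x_1 = 9.8016 - 0.2*79.016 = -6.0016


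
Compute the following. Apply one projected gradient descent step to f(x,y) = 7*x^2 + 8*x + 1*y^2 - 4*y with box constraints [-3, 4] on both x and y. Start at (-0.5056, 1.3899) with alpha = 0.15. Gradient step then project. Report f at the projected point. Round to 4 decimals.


Step 1: Compute gradient at (-0.5056, 1.3899).
grad_x = 2*7*-0.5056 + 8 = 0.9216
grad_y = 2*1*1.3899 - 4 = -1.2202
Step 2: Gradient step.
x_raw = -0.5056 - 0.15*0.9216 = -0.6438
y_raw = 1.3899 - 0.15*-1.2202 = 1.5729
Step 3: Project onto [-3, 4].
x_proj = clip(-0.6438) = -0.6438
y_proj = clip(1.5729) = 1.5729
Step 4: Evaluate f.
f(-0.6438, 1.5729) = -6.0666


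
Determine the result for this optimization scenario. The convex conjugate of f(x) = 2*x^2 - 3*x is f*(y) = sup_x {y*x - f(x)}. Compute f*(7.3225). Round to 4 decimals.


f*(y) = sup_x {y*x - a*x^2 - b*x} = sup_x {(y-b)*x - a*x^2}
FOC: (y - b) - 2a*x = 0 => x* = (y - b)/(2a)
x* = (7.3225 + 3)/(2*2) = 2.5806
f*(7.3225) = (y-b)^2/(4a) = (7.3225 + 3)^2/(4*2)
= 106.554/8 = 13.3193


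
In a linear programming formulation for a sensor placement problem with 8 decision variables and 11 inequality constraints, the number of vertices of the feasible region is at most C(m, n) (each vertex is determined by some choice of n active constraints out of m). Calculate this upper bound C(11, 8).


Each vertex corresponds to some choice of n active constraints out of m, so the number of vertices is at most C(m, n) = m! / (n!(m-n)!).
m = 11, n = 8
Numerator: 11 * 10 * 9 * 8 * 7 * 6 * 5 * 4
Denominator: 8! = 40320
C(11, 8) = 165


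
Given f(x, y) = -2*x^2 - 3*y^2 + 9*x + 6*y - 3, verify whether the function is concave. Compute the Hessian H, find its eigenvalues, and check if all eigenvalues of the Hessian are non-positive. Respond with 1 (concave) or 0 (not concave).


The Hessian of f(x,y) = -2*x^2 - 3*y^2 + 9*x + 6*y - 3 is:
H = [[-4, 0], [0, -6]]
Trace = -4 - 6 = -10
Determinant = -4*-6 - (0)^2 = 24
Discriminant = (-10)^2 - 4*24 = 4.0
Eigenvalues: lambda_1 = -6.0, lambda_2 = -4.0
The function is concave.

1


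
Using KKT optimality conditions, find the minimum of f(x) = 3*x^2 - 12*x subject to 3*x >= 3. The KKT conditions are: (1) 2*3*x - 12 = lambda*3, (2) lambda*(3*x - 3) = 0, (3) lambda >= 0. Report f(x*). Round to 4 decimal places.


Step 1: Try lambda = 0 (constraint inactive).
Stationarity: 2*3*x - 12 = 0
x* = 12/(2*3) = 2.0
Check constraint: 3*2.0 = 6.0 >= 3 -- satisfied.
Step 2: Compute optimal value.
f(x*) = 3*2.0^2 - 12*2.0 = -12.0


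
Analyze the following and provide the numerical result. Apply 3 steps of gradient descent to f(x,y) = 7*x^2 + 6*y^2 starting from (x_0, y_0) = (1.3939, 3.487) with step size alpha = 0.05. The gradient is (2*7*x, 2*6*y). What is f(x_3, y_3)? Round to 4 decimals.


Gradient descent on f(x,y) = 7*x^2 + 6*y^2.
Starting point: (1.3939, 3.487), alpha = 0.05
Step 1: grad_x = 2*7*1.3939 = 19.5146, grad_y = 2*6*3.487 = 41.844
  x_1 = 1.3939 - 0.05*19.5146 = 0.4182
  y_1 = 3.487 - 0.05*41.844 = 1.3948
Step 2: grad_x = 2*7*0.4182 = 5.8544, grad_y = 2*6*1.3948 = 16.7376
  x_2 = 0.4182 - 0.05*5.8544 = 0.1255
  y_2 = 1.3948 - 0.05*16.7376 = 0.5579
Step 3: grad_x = 2*7*0.1255 = 1.7563, grad_y = 2*6*0.5579 = 6.695
  x_3 = 0.1255 - 0.05*1.7563 = 0.0376
  y_3 = 0.5579 - 0.05*6.695 = 0.2232
f(0.0376, 0.2232) = 7*0.0376^2 + 6*0.2232^2 = 0.3087


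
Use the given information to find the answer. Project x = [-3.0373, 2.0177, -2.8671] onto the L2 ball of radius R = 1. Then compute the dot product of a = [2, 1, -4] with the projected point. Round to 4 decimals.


Step 1: Compute ||x|| (intermediates to 6 decimals).
||x|| = sqrt((-3.0373)^2 + 2.0177^2 + (-2.8671)^2) = 4.638595
Step 2: Project.
Since ||x|| > R, scale = R/||x|| = 1/4.638595 = 0.215583, proj(x) = scale * x
proj(x) = [-0.65479, 0.434982, -0.618098]
Step 3: Dot product.
a^T * proj(x) = 2*(-0.65479) + 1*0.434982 - 4*(-0.618098) = 1.5978


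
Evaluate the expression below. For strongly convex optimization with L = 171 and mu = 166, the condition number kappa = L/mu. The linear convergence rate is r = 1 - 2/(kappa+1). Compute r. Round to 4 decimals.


Step 1: Compute the condition number.
kappa = L/mu = 171/166 = 1.0301
Step 2: Compute the convergence rate.
r = 1 - 2/(kappa + 1) = 1 - 2*mu/(L + mu) = (L - mu)/(L + mu) = 5/337 = 0.0148


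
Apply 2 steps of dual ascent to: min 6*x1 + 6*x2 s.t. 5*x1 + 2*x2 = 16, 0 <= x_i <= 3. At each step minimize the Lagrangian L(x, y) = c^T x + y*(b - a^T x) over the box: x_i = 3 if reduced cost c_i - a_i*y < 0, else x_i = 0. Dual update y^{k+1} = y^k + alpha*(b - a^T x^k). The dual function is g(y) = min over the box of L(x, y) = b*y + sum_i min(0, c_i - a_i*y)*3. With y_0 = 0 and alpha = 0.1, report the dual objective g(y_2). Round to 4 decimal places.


Dual ascent for LP: min 6*x1 + 6*x2, 5*x1 + 2*x2 = 16, 0 <= x_i <= 3
Step 1: y^k = 0.0, reduced costs: (6.0, 6.0)
  x^k = (0.0, 0.0), subgradient = b - a^T x = 16.0
  y^{k+1} = 0.0 + 0.1*16.0 = 1.6
Step 2: y^k = 1.6, reduced costs: (-2.0, 2.8)
  x^k = (3.0, 0.0), subgradient = b - a^T x = 1.0
  y^{k+1} = 1.6 + 0.1*1.0 = 1.7
Dual objective at y_2 = 1.7: reduced costs (-2.5, 2.6), box minimizer x = (3.0, 0.0)
g(y_2) = b*y + (c1 - a1*y)*x1 + (c2 - a2*y)*x2 = 16*1.7 + (-2.5)*3.0 + 2.6*0.0 = 27.2 - 7.5 + 0.0 = 19.7


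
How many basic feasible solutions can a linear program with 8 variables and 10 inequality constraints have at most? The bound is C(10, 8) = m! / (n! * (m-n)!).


Each vertex corresponds to some choice of n active constraints out of m, so the number of vertices is at most C(m, n) = m! / (n!(m-n)!).
m = 10, n = 8
Numerator: 10 * 9 * 8 * 7 * 6 * 5 * 4 * 3
Denominator: 8! = 40320
C(10, 8) = 45
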